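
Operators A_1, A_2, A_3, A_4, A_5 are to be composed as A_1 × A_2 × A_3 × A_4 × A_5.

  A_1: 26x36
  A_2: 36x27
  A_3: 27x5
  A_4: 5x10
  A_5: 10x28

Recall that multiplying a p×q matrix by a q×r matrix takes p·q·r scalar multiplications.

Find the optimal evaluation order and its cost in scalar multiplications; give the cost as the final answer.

Adjacent pairs: A_1A_2 = 26·36·27 = 25272; A_2A_3 = 36·27·5 = 4860; A_3A_4 = 27·5·10 = 1350; A_4A_5 = 5·10·28 = 1400.
Length 3: A_1..A_3: k=1: 0+4860+26·36·5=9540; k=2: 25272+0+26·27·5=28782 → min 9540 | A_2..A_4: k=2: 0+1350+36·27·10=11070; k=3: 4860+0+36·5·10=6660 → min 6660 | A_3..A_5: k=3: 0+1400+27·5·28=5180; k=4: 1350+0+27·10·28=8910 → min 5180.
Length 4: A_1..A_4: k=1: 0+6660+26·36·10=16020; k=2: 25272+1350+26·27·10=33642; k=3: 9540+0+26·5·10=10840 → min 10840 | A_2..A_5: k=2: 0+5180+36·27·28=32396; k=3: 4860+1400+36·5·28=11300; k=4: 6660+0+36·10·28=16740 → min 11300.
Length 5: A_1..A_5: k=1: 0+11300+26·36·28=37508; k=2: 25272+5180+26·27·28=50108; k=3: 9540+1400+26·5·28=14580; k=4: 10840+0+26·10·28=18120 → min 14580.
Optimal parenthesization: ((A_1 × (A_2 × A_3)) × (A_4 × A_5)) with cost 14580.

14580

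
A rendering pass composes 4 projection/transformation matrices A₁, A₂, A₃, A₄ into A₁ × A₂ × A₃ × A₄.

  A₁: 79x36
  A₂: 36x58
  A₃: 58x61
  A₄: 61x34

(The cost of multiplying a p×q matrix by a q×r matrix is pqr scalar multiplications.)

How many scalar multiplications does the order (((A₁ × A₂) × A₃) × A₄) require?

608300

(A₁ × A₂): 79×36 by 36×58 → 79×58, cost 79·36·58 = 164952
((A₁ × A₂) × A₃): 79×58 by 58×61 → 79×61, cost 79·58·61 = 279502; cumulative 444454
(((A₁ × A₂) × A₃) × A₄): 79×61 by 61×34 → 79×34, cost 79·61·34 = 163846; cumulative 608300
Total: 608300 scalar multiplications.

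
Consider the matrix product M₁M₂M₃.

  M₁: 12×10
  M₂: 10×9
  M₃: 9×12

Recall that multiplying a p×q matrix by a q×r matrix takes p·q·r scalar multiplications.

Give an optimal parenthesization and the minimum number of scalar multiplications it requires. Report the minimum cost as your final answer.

(M₁(M₂M₃)): cost 2520.
((M₁M₂)M₃): cost 2376.
Optimal: ((M₁M₂)M₃) with cost 2376.

2376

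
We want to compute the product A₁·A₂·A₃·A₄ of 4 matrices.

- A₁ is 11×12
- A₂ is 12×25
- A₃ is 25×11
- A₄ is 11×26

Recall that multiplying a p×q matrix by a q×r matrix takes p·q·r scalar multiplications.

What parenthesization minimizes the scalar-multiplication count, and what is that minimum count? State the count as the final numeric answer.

7898

Adjacent pairs: A₁A₂ = 11·12·25 = 3300; A₂A₃ = 12·25·11 = 3300; A₃A₄ = 25·11·26 = 7150.
Length 3: A₁..A₃: k=1: 0+3300+11·12·11=4752; k=2: 3300+0+11·25·11=6325 → min 4752 | A₂..A₄: k=2: 0+7150+12·25·26=14950; k=3: 3300+0+12·11·26=6732 → min 6732.
Length 4: A₁..A₄: k=1: 0+6732+11·12·26=10164; k=2: 3300+7150+11·25·26=17600; k=3: 4752+0+11·11·26=7898 → min 7898.
Optimal parenthesization: ((A₁·(A₂·A₃))·A₄) with cost 7898.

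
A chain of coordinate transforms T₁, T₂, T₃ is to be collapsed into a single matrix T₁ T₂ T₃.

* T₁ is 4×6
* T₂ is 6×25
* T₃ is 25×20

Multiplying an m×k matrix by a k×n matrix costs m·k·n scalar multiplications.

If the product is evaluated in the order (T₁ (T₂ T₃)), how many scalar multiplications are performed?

3480

(T₂ T₃): 6×25 by 25×20 → 6×20, cost 6·25·20 = 3000
(T₁ (T₂ T₃)): 4×6 by 6×20 → 4×20, cost 4·6·20 = 480; cumulative 3480
Total: 3480 scalar multiplications.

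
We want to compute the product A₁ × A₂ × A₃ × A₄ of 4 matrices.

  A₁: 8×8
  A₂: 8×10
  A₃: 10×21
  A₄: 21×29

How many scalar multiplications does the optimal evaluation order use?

Adjacent pairs: A₁A₂ = 8·8·10 = 640; A₂A₃ = 8·10·21 = 1680; A₃A₄ = 10·21·29 = 6090.
Length 3: A₁..A₃: k=1: 0+1680+8·8·21=3024; k=2: 640+0+8·10·21=2320 → min 2320 | A₂..A₄: k=2: 0+6090+8·10·29=8410; k=3: 1680+0+8·21·29=6552 → min 6552.
Length 4: A₁..A₄: k=1: 0+6552+8·8·29=8408; k=2: 640+6090+8·10·29=9050; k=3: 2320+0+8·21·29=7192 → min 7192.
Optimal order: (((A₁ × A₂) × A₃) × A₄) with cost 7192.

7192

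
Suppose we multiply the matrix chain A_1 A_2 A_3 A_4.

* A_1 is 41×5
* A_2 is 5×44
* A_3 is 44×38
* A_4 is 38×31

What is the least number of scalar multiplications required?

20605

Adjacent pairs: A_1A_2 = 41·5·44 = 9020; A_2A_3 = 5·44·38 = 8360; A_3A_4 = 44·38·31 = 51832.
Length 3: A_1..A_3: k=1: 0+8360+41·5·38=16150; k=2: 9020+0+41·44·38=77572 → min 16150 | A_2..A_4: k=2: 0+51832+5·44·31=58652; k=3: 8360+0+5·38·31=14250 → min 14250.
Length 4: A_1..A_4: k=1: 0+14250+41·5·31=20605; k=2: 9020+51832+41·44·31=116776; k=3: 16150+0+41·38·31=64448 → min 20605.
Optimal order: (A_1 ((A_2 A_3) A_4)) with cost 20605.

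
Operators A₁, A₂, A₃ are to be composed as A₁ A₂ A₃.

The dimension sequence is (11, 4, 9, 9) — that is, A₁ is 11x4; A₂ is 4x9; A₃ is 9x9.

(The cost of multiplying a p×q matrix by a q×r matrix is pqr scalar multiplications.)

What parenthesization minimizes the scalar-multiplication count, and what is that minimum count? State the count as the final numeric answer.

(A₁ (A₂ A₃)): cost 720.
((A₁ A₂) A₃): cost 1287.
Optimal: (A₁ (A₂ A₃)) with cost 720.

720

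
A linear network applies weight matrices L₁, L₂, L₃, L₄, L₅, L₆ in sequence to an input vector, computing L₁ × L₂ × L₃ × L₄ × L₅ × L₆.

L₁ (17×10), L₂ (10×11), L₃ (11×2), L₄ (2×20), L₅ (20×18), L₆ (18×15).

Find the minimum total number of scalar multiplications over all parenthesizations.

Adjacent pairs: L₁L₂ = 17·10·11 = 1870; L₂L₃ = 10·11·2 = 220; L₃L₄ = 11·2·20 = 440; L₄L₅ = 2·20·18 = 720; L₅L₆ = 20·18·15 = 5400.
Length 3: L₁..L₃: k=1: 0+220+17·10·2=560; k=2: 1870+0+17·11·2=2244 → min 560 | L₂..L₄: k=2: 0+440+10·11·20=2640; k=3: 220+0+10·2·20=620 → min 620 | L₃..L₅: k=3: 0+720+11·2·18=1116; k=4: 440+0+11·20·18=4400 → min 1116 | L₄..L₆: k=4: 0+5400+2·20·15=6000; k=5: 720+0+2·18·15=1260 → min 1260.
Length 4: L₁..L₄: k=1: 0+620+17·10·20=4020; k=2: 1870+440+17·11·20=6050; k=3: 560+0+17·2·20=1240 → min 1240 | L₂..L₅: k=2: 0+1116+10·11·18=3096; k=3: 220+720+10·2·18=1300; k=4: 620+0+10·20·18=4220 → min 1300 | L₃..L₆: k=3: 0+1260+11·2·15=1590; k=4: 440+5400+11·20·15=9140; k=5: 1116+0+11·18·15=4086 → min 1590.
Length 5: L₁..L₅: k=1: 0+1300+17·10·18=4360; k=2: 1870+1116+17·11·18=6352; k=3: 560+720+17·2·18=1892; k=4: 1240+0+17·20·18=7360 → min 1892 | L₂..L₆: k=2: 0+1590+10·11·15=3240; k=3: 220+1260+10·2·15=1780; k=4: 620+5400+10·20·15=9020; k=5: 1300+0+10·18·15=4000 → min 1780.
Length 6: L₁..L₆: k=1: 0+1780+17·10·15=4330; k=2: 1870+1590+17·11·15=6265; k=3: 560+1260+17·2·15=2330; k=4: 1240+5400+17·20·15=11740; k=5: 1892+0+17·18·15=6482 → min 2330.
Optimal order: ((L₁ × (L₂ × L₃)) × ((L₄ × L₅) × L₆)) with cost 2330.

2330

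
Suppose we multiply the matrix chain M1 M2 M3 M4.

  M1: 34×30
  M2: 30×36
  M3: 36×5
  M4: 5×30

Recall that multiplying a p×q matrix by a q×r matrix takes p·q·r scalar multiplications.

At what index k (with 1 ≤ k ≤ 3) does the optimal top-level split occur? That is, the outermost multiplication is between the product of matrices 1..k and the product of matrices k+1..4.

3

Adjacent pairs: M1M2 = 34·30·36 = 36720; M2M3 = 30·36·5 = 5400; M3M4 = 36·5·30 = 5400.
Length 3: M1..M3: k=1: 0+5400+34·30·5=10500; k=2: 36720+0+34·36·5=42840 → min 10500 | M2..M4: k=2: 0+5400+30·36·30=37800; k=3: 5400+0+30·5·30=9900 → min 9900.
Top-level splits: k=1: (M1..M1)·(M2..M4) → 0+9900+34·30·30 = 40500; k=2: (M1..M2)·(M3..M4) → 36720+5400+34·36·30 = 78840; k=3: (M1..M3)·(M4..M4) → 10500+0+34·5·30 = 15600.
Best split is after M3, i.e. k = 3.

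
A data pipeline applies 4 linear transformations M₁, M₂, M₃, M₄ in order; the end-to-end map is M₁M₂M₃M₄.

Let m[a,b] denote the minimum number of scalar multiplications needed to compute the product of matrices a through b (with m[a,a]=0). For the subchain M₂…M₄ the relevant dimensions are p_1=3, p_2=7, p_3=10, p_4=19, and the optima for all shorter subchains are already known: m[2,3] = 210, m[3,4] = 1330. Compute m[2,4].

780

m[2,4] = min over k∈[2,3] of m[2,k]+m[k+1,4]+p_{1}·p_k·p_{4}.
k=2: 0 + 1330 + 3·7·19 = 1729; k=3: 210 + 0 + 3·10·19 = 780.
Minimum: 780 at k=3.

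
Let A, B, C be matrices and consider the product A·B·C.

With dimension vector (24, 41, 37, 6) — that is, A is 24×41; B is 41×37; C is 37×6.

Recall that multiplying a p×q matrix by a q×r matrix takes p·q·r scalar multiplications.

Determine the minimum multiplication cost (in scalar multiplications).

Order (A·(B·C)): (B·C): 41×37 by 37×6 → 41×6, cost 41·37·6 = 9102; (A·(B·C)): 24×41 by 41×6 → 24×6, cost 24·41·6 = 5904; cumulative 15006. Total 15006.
Order ((A·B)·C): (A·B): 24×41 by 41×37 → 24×37, cost 24·41·37 = 36408; ((A·B)·C): 24×37 by 37×6 → 24×6, cost 24·37·6 = 5328; cumulative 41736. Total 41736.
Minimum: 15006.

15006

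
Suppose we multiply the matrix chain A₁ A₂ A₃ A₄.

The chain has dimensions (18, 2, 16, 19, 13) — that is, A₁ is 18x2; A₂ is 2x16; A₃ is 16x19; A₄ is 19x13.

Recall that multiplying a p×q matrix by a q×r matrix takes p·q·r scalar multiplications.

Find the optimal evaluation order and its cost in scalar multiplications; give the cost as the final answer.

1570

Adjacent pairs: A₁A₂ = 18·2·16 = 576; A₂A₃ = 2·16·19 = 608; A₃A₄ = 16·19·13 = 3952.
Length 3: A₁..A₃: k=1: 0+608+18·2·19=1292; k=2: 576+0+18·16·19=6048 → min 1292 | A₂..A₄: k=2: 0+3952+2·16·13=4368; k=3: 608+0+2·19·13=1102 → min 1102.
Length 4: A₁..A₄: k=1: 0+1102+18·2·13=1570; k=2: 576+3952+18·16·13=8272; k=3: 1292+0+18·19·13=5738 → min 1570.
Optimal parenthesization: (A₁ ((A₂ A₃) A₄)) with cost 1570.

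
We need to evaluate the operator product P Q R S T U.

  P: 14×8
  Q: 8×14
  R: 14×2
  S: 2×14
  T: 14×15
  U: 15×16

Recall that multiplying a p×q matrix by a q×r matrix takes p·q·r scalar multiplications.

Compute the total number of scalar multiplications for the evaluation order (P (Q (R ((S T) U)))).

4932

(S T): 2×14 by 14×15 → 2×15, cost 2·14·15 = 420
((S T) U): 2×15 by 15×16 → 2×16, cost 2·15·16 = 480; cumulative 900
(R ((S T) U)): 14×2 by 2×16 → 14×16, cost 14·2·16 = 448; cumulative 1348
(Q (R ((S T) U))): 8×14 by 14×16 → 8×16, cost 8·14·16 = 1792; cumulative 3140
(P (Q (R ((S T) U)))): 14×8 by 8×16 → 14×16, cost 14·8·16 = 1792; cumulative 4932
Total: 4932 scalar multiplications.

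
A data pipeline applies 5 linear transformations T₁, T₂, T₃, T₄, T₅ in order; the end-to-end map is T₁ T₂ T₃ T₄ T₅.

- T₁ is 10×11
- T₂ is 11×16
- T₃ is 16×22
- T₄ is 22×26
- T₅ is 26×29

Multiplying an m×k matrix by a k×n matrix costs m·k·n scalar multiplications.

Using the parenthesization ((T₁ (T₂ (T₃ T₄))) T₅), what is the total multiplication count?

(T₃ T₄): 16×22 by 22×26 → 16×26, cost 16·22·26 = 9152
(T₂ (T₃ T₄)): 11×16 by 16×26 → 11×26, cost 11·16·26 = 4576; cumulative 13728
(T₁ (T₂ (T₃ T₄))): 10×11 by 11×26 → 10×26, cost 10·11·26 = 2860; cumulative 16588
((T₁ (T₂ (T₃ T₄))) T₅): 10×26 by 26×29 → 10×29, cost 10·26·29 = 7540; cumulative 24128
Total: 24128 scalar multiplications.

24128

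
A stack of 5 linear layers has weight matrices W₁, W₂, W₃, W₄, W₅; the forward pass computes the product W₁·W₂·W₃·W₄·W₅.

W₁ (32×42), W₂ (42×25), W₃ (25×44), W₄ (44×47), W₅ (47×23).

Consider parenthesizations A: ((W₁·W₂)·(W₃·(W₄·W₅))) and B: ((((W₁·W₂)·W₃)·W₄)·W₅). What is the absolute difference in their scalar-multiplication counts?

Order A = ((W₁·W₂)·(W₃·(W₄·W₅))): (W₁·W₂): 32×42 by 42×25 → 32×25, cost 32·42·25 = 33600; (W₄·W₅): 44×47 by 47×23 → 44×23, cost 44·47·23 = 47564; (W₃·(W₄·W₅)): 25×44 by 44×23 → 25×23, cost 25·44·23 = 25300; cumulative 72864; ((W₁·W₂)·(W₃·(W₄·W₅))): 32×25 by 25×23 → 32×23, cost 32·25·23 = 18400; cumulative 124864. Total 124864.
Order B = ((((W₁·W₂)·W₃)·W₄)·W₅): (W₁·W₂): 32×42 by 42×25 → 32×25, cost 32·42·25 = 33600; ((W₁·W₂)·W₃): 32×25 by 25×44 → 32×44, cost 32·25·44 = 35200; cumulative 68800; (((W₁·W₂)·W₃)·W₄): 32×44 by 44×47 → 32×47, cost 32·44·47 = 66176; cumulative 134976; ((((W₁·W₂)·W₃)·W₄)·W₅): 32×47 by 47×23 → 32×23, cost 32·47·23 = 34592; cumulative 169568. Total 169568.
Difference: |124864 − 169568| = 44704.

44704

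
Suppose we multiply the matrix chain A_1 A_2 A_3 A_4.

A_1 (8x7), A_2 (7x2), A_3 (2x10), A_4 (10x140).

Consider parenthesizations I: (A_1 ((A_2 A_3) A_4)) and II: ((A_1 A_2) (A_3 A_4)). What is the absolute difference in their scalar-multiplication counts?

12628

Order I = (A_1 ((A_2 A_3) A_4)): (A_2 A_3): 7×2 by 2×10 → 7×10, cost 7·2·10 = 140; ((A_2 A_3) A_4): 7×10 by 10×140 → 7×140, cost 7·10·140 = 9800; cumulative 9940; (A_1 ((A_2 A_3) A_4)): 8×7 by 7×140 → 8×140, cost 8·7·140 = 7840; cumulative 17780. Total 17780.
Order II = ((A_1 A_2) (A_3 A_4)): (A_1 A_2): 8×7 by 7×2 → 8×2, cost 8·7·2 = 112; (A_3 A_4): 2×10 by 10×140 → 2×140, cost 2·10·140 = 2800; ((A_1 A_2) (A_3 A_4)): 8×2 by 2×140 → 8×140, cost 8·2·140 = 2240; cumulative 5152. Total 5152.
Difference: |17780 − 5152| = 12628.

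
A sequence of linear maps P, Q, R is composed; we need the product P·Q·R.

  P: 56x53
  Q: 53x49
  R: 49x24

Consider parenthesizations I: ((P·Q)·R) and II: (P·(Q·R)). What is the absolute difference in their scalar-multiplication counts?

77728

Order I = ((P·Q)·R): (P·Q): 56×53 by 53×49 → 56×49, cost 56·53·49 = 145432; ((P·Q)·R): 56×49 by 49×24 → 56×24, cost 56·49·24 = 65856; cumulative 211288. Total 211288.
Order II = (P·(Q·R)): (Q·R): 53×49 by 49×24 → 53×24, cost 53·49·24 = 62328; (P·(Q·R)): 56×53 by 53×24 → 56×24, cost 56·53·24 = 71232; cumulative 133560. Total 133560.
Difference: |211288 − 133560| = 77728.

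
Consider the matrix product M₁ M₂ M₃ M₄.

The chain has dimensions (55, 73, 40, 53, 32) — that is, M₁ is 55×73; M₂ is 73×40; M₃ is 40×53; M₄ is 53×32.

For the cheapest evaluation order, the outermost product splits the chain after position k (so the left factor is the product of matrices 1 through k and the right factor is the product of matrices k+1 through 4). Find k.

1

Adjacent pairs: M₁M₂ = 55·73·40 = 160600; M₂M₃ = 73·40·53 = 154760; M₃M₄ = 40·53·32 = 67840.
Length 3: M₁..M₃: k=1: 0+154760+55·73·53=367555; k=2: 160600+0+55·40·53=277200 → min 277200 | M₂..M₄: k=2: 0+67840+73·40·32=161280; k=3: 154760+0+73·53·32=278568 → min 161280.
Top-level splits: k=1: (M₁..M₁)·(M₂..M₄) → 0+161280+55·73·32 = 289760; k=2: (M₁..M₂)·(M₃..M₄) → 160600+67840+55·40·32 = 298840; k=3: (M₁..M₃)·(M₄..M₄) → 277200+0+55·53·32 = 370480.
Best split is after M₁, i.e. k = 1.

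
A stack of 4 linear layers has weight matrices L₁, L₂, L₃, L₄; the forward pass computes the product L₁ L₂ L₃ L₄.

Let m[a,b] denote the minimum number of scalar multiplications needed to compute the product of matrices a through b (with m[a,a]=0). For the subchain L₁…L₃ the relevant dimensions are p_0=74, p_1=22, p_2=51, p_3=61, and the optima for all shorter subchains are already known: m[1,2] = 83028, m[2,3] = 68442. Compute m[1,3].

167750

m[1,3] = min over k∈[1,2] of m[1,k]+m[k+1,3]+p_{0}·p_k·p_{3}.
k=1: 0 + 68442 + 74·22·61 = 167750; k=2: 83028 + 0 + 74·51·61 = 313242.
Minimum: 167750 at k=1.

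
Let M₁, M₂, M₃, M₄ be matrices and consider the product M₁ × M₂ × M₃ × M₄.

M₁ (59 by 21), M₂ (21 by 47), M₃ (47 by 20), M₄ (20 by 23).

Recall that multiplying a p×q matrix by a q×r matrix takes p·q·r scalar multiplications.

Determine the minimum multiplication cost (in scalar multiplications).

Adjacent pairs: M₁M₂ = 59·21·47 = 58233; M₂M₃ = 21·47·20 = 19740; M₃M₄ = 47·20·23 = 21620.
Length 3: M₁..M₃: k=1: 0+19740+59·21·20=44520; k=2: 58233+0+59·47·20=113693 → min 44520 | M₂..M₄: k=2: 0+21620+21·47·23=44321; k=3: 19740+0+21·20·23=29400 → min 29400.
Length 4: M₁..M₄: k=1: 0+29400+59·21·23=57897; k=2: 58233+21620+59·47·23=143632; k=3: 44520+0+59·20·23=71660 → min 57897.
Optimal order: (M₁ × ((M₂ × M₃) × M₄)) with cost 57897.

57897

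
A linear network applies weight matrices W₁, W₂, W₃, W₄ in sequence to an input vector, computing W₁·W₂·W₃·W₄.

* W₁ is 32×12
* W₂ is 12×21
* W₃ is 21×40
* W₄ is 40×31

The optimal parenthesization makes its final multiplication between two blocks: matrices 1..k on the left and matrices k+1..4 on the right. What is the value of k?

1

Adjacent pairs: W₁W₂ = 32·12·21 = 8064; W₂W₃ = 12·21·40 = 10080; W₃W₄ = 21·40·31 = 26040.
Length 3: W₁..W₃: k=1: 0+10080+32·12·40=25440; k=2: 8064+0+32·21·40=34944 → min 25440 | W₂..W₄: k=2: 0+26040+12·21·31=33852; k=3: 10080+0+12·40·31=24960 → min 24960.
Top-level splits: k=1: (W₁..W₁)·(W₂..W₄) → 0+24960+32·12·31 = 36864; k=2: (W₁..W₂)·(W₃..W₄) → 8064+26040+32·21·31 = 54936; k=3: (W₁..W₃)·(W₄..W₄) → 25440+0+32·40·31 = 65120.
Best split is after W₁, i.e. k = 1.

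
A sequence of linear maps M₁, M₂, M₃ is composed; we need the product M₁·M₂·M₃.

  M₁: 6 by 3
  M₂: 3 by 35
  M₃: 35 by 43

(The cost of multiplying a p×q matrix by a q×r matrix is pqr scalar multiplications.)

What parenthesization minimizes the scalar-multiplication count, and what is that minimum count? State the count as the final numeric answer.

(M₁·(M₂·M₃)): cost 5289.
((M₁·M₂)·M₃): cost 9660.
Optimal: (M₁·(M₂·M₃)) with cost 5289.

5289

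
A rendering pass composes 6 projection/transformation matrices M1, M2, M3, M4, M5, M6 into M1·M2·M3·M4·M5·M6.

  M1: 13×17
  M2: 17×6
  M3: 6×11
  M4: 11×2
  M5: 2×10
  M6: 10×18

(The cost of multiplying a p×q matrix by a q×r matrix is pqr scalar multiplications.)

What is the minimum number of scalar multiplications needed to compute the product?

Adjacent pairs: M1M2 = 13·17·6 = 1326; M2M3 = 17·6·11 = 1122; M3M4 = 6·11·2 = 132; M4M5 = 11·2·10 = 220; M5M6 = 2·10·18 = 360.
Length 3: M1..M3: k=1: 0+1122+13·17·11=3553; k=2: 1326+0+13·6·11=2184 → min 2184 | M2..M4: k=2: 0+132+17·6·2=336; k=3: 1122+0+17·11·2=1496 → min 336 | M3..M5: k=3: 0+220+6·11·10=880; k=4: 132+0+6·2·10=252 → min 252 | M4..M6: k=4: 0+360+11·2·18=756; k=5: 220+0+11·10·18=2200 → min 756.
Length 4: M1..M4: k=1: 0+336+13·17·2=778; k=2: 1326+132+13·6·2=1614; k=3: 2184+0+13·11·2=2470 → min 778 | M2..M5: k=2: 0+252+17·6·10=1272; k=3: 1122+220+17·11·10=3212; k=4: 336+0+17·2·10=676 → min 676 | M3..M6: k=3: 0+756+6·11·18=1944; k=4: 132+360+6·2·18=708; k=5: 252+0+6·10·18=1332 → min 708.
Length 5: M1..M5: k=1: 0+676+13·17·10=2886; k=2: 1326+252+13·6·10=2358; k=3: 2184+220+13·11·10=3834; k=4: 778+0+13·2·10=1038 → min 1038 | M2..M6: k=2: 0+708+17·6·18=2544; k=3: 1122+756+17·11·18=5244; k=4: 336+360+17·2·18=1308; k=5: 676+0+17·10·18=3736 → min 1308.
Length 6: M1..M6: k=1: 0+1308+13·17·18=5286; k=2: 1326+708+13·6·18=3438; k=3: 2184+756+13·11·18=5514; k=4: 778+360+13·2·18=1606; k=5: 1038+0+13·10·18=3378 → min 1606.
Optimal order: ((M1·(M2·(M3·M4)))·(M5·M6)) with cost 1606.

1606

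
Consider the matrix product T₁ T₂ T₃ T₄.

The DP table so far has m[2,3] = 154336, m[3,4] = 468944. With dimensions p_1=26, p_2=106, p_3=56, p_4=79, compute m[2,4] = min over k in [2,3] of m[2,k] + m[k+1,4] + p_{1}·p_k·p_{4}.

m[2,4] = min over k∈[2,3] of m[2,k]+m[k+1,4]+p_{1}·p_k·p_{4}.
k=2: 0 + 468944 + 26·106·79 = 686668; k=3: 154336 + 0 + 26·56·79 = 269360.
Minimum: 269360 at k=3.

269360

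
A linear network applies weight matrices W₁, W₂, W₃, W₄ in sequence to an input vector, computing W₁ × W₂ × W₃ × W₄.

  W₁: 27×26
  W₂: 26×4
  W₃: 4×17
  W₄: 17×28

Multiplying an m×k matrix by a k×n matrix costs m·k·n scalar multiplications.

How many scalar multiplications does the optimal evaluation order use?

Adjacent pairs: W₁W₂ = 27·26·4 = 2808; W₂W₃ = 26·4·17 = 1768; W₃W₄ = 4·17·28 = 1904.
Length 3: W₁..W₃: k=1: 0+1768+27·26·17=13702; k=2: 2808+0+27·4·17=4644 → min 4644 | W₂..W₄: k=2: 0+1904+26·4·28=4816; k=3: 1768+0+26·17·28=14144 → min 4816.
Length 4: W₁..W₄: k=1: 0+4816+27·26·28=24472; k=2: 2808+1904+27·4·28=7736; k=3: 4644+0+27·17·28=17496 → min 7736.
Optimal order: ((W₁ × W₂) × (W₃ × W₄)) with cost 7736.

7736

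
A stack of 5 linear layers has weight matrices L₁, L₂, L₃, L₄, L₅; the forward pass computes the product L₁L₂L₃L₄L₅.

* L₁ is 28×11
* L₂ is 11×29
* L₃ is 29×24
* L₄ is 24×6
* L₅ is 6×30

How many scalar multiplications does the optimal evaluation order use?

12978

Adjacent pairs: L₁L₂ = 28·11·29 = 8932; L₂L₃ = 11·29·24 = 7656; L₃L₄ = 29·24·6 = 4176; L₄L₅ = 24·6·30 = 4320.
Length 3: L₁..L₃: k=1: 0+7656+28·11·24=15048; k=2: 8932+0+28·29·24=28420 → min 15048 | L₂..L₄: k=2: 0+4176+11·29·6=6090; k=3: 7656+0+11·24·6=9240 → min 6090 | L₃..L₅: k=3: 0+4320+29·24·30=25200; k=4: 4176+0+29·6·30=9396 → min 9396.
Length 4: L₁..L₄: k=1: 0+6090+28·11·6=7938; k=2: 8932+4176+28·29·6=17980; k=3: 15048+0+28·24·6=19080 → min 7938 | L₂..L₅: k=2: 0+9396+11·29·30=18966; k=3: 7656+4320+11·24·30=19896; k=4: 6090+0+11·6·30=8070 → min 8070.
Length 5: L₁..L₅: k=1: 0+8070+28·11·30=17310; k=2: 8932+9396+28·29·30=42688; k=3: 15048+4320+28·24·30=39528; k=4: 7938+0+28·6·30=12978 → min 12978.
Optimal order: ((L₁(L₂(L₃L₄)))L₅) with cost 12978.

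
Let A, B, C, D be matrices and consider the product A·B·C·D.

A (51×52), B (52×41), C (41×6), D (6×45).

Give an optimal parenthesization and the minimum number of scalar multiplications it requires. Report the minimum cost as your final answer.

42474

Adjacent pairs: AB = 51·52·41 = 108732; BC = 52·41·6 = 12792; CD = 41·6·45 = 11070.
Length 3: A..C: k=1: 0+12792+51·52·6=28704; k=2: 108732+0+51·41·6=121278 → min 28704 | B..D: k=2: 0+11070+52·41·45=107010; k=3: 12792+0+52·6·45=26832 → min 26832.
Length 4: A..D: k=1: 0+26832+51·52·45=146172; k=2: 108732+11070+51·41·45=213897; k=3: 28704+0+51·6·45=42474 → min 42474.
Optimal parenthesization: ((A·(B·C))·D) with cost 42474.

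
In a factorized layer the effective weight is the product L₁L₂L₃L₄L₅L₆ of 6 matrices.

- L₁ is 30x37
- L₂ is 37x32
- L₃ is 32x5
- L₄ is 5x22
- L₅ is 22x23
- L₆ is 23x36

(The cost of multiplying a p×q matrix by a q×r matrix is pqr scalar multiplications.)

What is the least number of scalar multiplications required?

23540

Adjacent pairs: L₁L₂ = 30·37·32 = 35520; L₂L₃ = 37·32·5 = 5920; L₃L₄ = 32·5·22 = 3520; L₄L₅ = 5·22·23 = 2530; L₅L₆ = 22·23·36 = 18216.
Length 3: L₁..L₃: k=1: 0+5920+30·37·5=11470; k=2: 35520+0+30·32·5=40320 → min 11470 | L₂..L₄: k=2: 0+3520+37·32·22=29568; k=3: 5920+0+37·5·22=9990 → min 9990 | L₃..L₅: k=3: 0+2530+32·5·23=6210; k=4: 3520+0+32·22·23=19712 → min 6210 | L₄..L₆: k=4: 0+18216+5·22·36=22176; k=5: 2530+0+5·23·36=6670 → min 6670.
Length 4: L₁..L₄: k=1: 0+9990+30·37·22=34410; k=2: 35520+3520+30·32·22=60160; k=3: 11470+0+30·5·22=14770 → min 14770 | L₂..L₅: k=2: 0+6210+37·32·23=33442; k=3: 5920+2530+37·5·23=12705; k=4: 9990+0+37·22·23=28712 → min 12705 | L₃..L₆: k=3: 0+6670+32·5·36=12430; k=4: 3520+18216+32·22·36=47080; k=5: 6210+0+32·23·36=32706 → min 12430.
Length 5: L₁..L₅: k=1: 0+12705+30·37·23=38235; k=2: 35520+6210+30·32·23=63810; k=3: 11470+2530+30·5·23=17450; k=4: 14770+0+30·22·23=29950 → min 17450 | L₂..L₆: k=2: 0+12430+37·32·36=55054; k=3: 5920+6670+37·5·36=19250; k=4: 9990+18216+37·22·36=57510; k=5: 12705+0+37·23·36=43341 → min 19250.
Length 6: L₁..L₆: k=1: 0+19250+30·37·36=59210; k=2: 35520+12430+30·32·36=82510; k=3: 11470+6670+30·5·36=23540; k=4: 14770+18216+30·22·36=56746; k=5: 17450+0+30·23·36=42290 → min 23540.
Optimal order: ((L₁(L₂L₃))((L₄L₅)L₆)) with cost 23540.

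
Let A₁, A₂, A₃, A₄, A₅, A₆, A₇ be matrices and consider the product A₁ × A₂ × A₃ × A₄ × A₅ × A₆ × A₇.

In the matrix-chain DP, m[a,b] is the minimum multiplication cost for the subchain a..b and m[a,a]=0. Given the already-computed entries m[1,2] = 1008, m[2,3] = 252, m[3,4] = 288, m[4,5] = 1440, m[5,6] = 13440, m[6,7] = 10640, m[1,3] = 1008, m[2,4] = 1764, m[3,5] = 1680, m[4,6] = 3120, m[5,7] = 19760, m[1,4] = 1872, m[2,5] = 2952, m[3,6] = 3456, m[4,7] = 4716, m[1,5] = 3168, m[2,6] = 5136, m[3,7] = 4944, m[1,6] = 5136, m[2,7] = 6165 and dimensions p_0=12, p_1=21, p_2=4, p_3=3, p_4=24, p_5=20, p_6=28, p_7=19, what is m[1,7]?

6408

m[1,7] = min over k∈[1,6] of m[1,k]+m[k+1,7]+p_{0}·p_k·p_{7}.
k=1: 0 + 6165 + 12·21·19 = 10953; k=2: 1008 + 4944 + 12·4·19 = 6864; k=3: 1008 + 4716 + 12·3·19 = 6408; k=4: 1872 + 19760 + 12·24·19 = 27104; k=5: 3168 + 10640 + 12·20·19 = 18368; k=6: 5136 + 0 + 12·28·19 = 11520.
Minimum: 6408 at k=3.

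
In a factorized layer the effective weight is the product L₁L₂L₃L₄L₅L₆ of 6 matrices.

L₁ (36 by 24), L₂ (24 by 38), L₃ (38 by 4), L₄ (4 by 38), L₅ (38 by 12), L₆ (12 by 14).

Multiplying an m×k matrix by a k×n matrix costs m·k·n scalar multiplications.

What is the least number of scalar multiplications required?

11616

Adjacent pairs: L₁L₂ = 36·24·38 = 32832; L₂L₃ = 24·38·4 = 3648; L₃L₄ = 38·4·38 = 5776; L₄L₅ = 4·38·12 = 1824; L₅L₆ = 38·12·14 = 6384.
Length 3: L₁..L₃: k=1: 0+3648+36·24·4=7104; k=2: 32832+0+36·38·4=38304 → min 7104 | L₂..L₄: k=2: 0+5776+24·38·38=40432; k=3: 3648+0+24·4·38=7296 → min 7296 | L₃..L₅: k=3: 0+1824+38·4·12=3648; k=4: 5776+0+38·38·12=23104 → min 3648 | L₄..L₆: k=4: 0+6384+4·38·14=8512; k=5: 1824+0+4·12·14=2496 → min 2496.
Length 4: L₁..L₄: k=1: 0+7296+36·24·38=40128; k=2: 32832+5776+36·38·38=90592; k=3: 7104+0+36·4·38=12576 → min 12576 | L₂..L₅: k=2: 0+3648+24·38·12=14592; k=3: 3648+1824+24·4·12=6624; k=4: 7296+0+24·38·12=18240 → min 6624 | L₃..L₆: k=3: 0+2496+38·4·14=4624; k=4: 5776+6384+38·38·14=32376; k=5: 3648+0+38·12·14=10032 → min 4624.
Length 5: L₁..L₅: k=1: 0+6624+36·24·12=16992; k=2: 32832+3648+36·38·12=52896; k=3: 7104+1824+36·4·12=10656; k=4: 12576+0+36·38·12=28992 → min 10656 | L₂..L₆: k=2: 0+4624+24·38·14=17392; k=3: 3648+2496+24·4·14=7488; k=4: 7296+6384+24·38·14=26448; k=5: 6624+0+24·12·14=10656 → min 7488.
Length 6: L₁..L₆: k=1: 0+7488+36·24·14=19584; k=2: 32832+4624+36·38·14=56608; k=3: 7104+2496+36·4·14=11616; k=4: 12576+6384+36·38·14=38112; k=5: 10656+0+36·12·14=16704 → min 11616.
Optimal order: ((L₁(L₂L₃))((L₄L₅)L₆)) with cost 11616.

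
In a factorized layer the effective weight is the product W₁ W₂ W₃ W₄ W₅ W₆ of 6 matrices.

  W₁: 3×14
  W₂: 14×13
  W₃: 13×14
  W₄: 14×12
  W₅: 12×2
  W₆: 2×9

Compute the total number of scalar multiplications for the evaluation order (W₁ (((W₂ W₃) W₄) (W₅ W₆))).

7006

(W₂ W₃): 14×13 by 13×14 → 14×14, cost 14·13·14 = 2548
((W₂ W₃) W₄): 14×14 by 14×12 → 14×12, cost 14·14·12 = 2352; cumulative 4900
(W₅ W₆): 12×2 by 2×9 → 12×9, cost 12·2·9 = 216
(((W₂ W₃) W₄) (W₅ W₆)): 14×12 by 12×9 → 14×9, cost 14·12·9 = 1512; cumulative 6628
(W₁ (((W₂ W₃) W₄) (W₅ W₆))): 3×14 by 14×9 → 3×9, cost 3·14·9 = 378; cumulative 7006
Total: 7006 scalar multiplications.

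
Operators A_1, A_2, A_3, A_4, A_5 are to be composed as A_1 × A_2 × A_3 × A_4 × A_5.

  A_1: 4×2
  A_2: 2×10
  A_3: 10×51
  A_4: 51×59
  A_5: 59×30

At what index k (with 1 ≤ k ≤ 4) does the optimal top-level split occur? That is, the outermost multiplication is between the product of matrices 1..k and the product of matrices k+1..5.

1

Adjacent pairs: A_1A_2 = 4·2·10 = 80; A_2A_3 = 2·10·51 = 1020; A_3A_4 = 10·51·59 = 30090; A_4A_5 = 51·59·30 = 90270.
Length 3: A_1..A_3: k=1: 0+1020+4·2·51=1428; k=2: 80+0+4·10·51=2120 → min 1428 | A_2..A_4: k=2: 0+30090+2·10·59=31270; k=3: 1020+0+2·51·59=7038 → min 7038 | A_3..A_5: k=3: 0+90270+10·51·30=105570; k=4: 30090+0+10·59·30=47790 → min 47790.
Length 4: A_1..A_4: k=1: 0+7038+4·2·59=7510; k=2: 80+30090+4·10·59=32530; k=3: 1428+0+4·51·59=13464 → min 7510 | A_2..A_5: k=2: 0+47790+2·10·30=48390; k=3: 1020+90270+2·51·30=94350; k=4: 7038+0+2·59·30=10578 → min 10578.
Top-level splits: k=1: (A_1..A_1)·(A_2..A_5) → 0+10578+4·2·30 = 10818; k=2: (A_1..A_2)·(A_3..A_5) → 80+47790+4·10·30 = 49070; k=3: (A_1..A_3)·(A_4..A_5) → 1428+90270+4·51·30 = 97818; k=4: (A_1..A_4)·(A_5..A_5) → 7510+0+4·59·30 = 14590.
Best split is after A_1, i.e. k = 1.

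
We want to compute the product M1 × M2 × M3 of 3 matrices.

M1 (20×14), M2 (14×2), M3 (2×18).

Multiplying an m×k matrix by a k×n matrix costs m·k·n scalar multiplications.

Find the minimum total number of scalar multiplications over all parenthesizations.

Order (M1 × (M2 × M3)): (M2 × M3): 14×2 by 2×18 → 14×18, cost 14·2·18 = 504; (M1 × (M2 × M3)): 20×14 by 14×18 → 20×18, cost 20·14·18 = 5040; cumulative 5544. Total 5544.
Order ((M1 × M2) × M3): (M1 × M2): 20×14 by 14×2 → 20×2, cost 20·14·2 = 560; ((M1 × M2) × M3): 20×2 by 2×18 → 20×18, cost 20·2·18 = 720; cumulative 1280. Total 1280.
Minimum: 1280.

1280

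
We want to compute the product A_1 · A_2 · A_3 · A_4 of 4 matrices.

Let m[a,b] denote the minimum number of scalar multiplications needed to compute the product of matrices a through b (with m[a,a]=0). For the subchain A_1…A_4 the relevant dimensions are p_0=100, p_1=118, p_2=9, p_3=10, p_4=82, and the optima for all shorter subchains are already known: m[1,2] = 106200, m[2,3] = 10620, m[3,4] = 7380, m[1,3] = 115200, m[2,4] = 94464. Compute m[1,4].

187380

m[1,4] = min over k∈[1,3] of m[1,k]+m[k+1,4]+p_{0}·p_k·p_{4}.
k=1: 0 + 94464 + 100·118·82 = 1062064; k=2: 106200 + 7380 + 100·9·82 = 187380; k=3: 115200 + 0 + 100·10·82 = 197200.
Minimum: 187380 at k=2.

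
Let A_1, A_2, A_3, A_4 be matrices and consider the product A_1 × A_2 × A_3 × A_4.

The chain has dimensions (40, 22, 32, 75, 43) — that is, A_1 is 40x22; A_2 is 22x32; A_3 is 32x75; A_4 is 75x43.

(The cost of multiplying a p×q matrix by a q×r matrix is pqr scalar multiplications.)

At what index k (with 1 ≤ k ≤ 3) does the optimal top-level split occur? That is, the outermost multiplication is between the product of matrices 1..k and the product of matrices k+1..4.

Adjacent pairs: A_1A_2 = 40·22·32 = 28160; A_2A_3 = 22·32·75 = 52800; A_3A_4 = 32·75·43 = 103200.
Length 3: A_1..A_3: k=1: 0+52800+40·22·75=118800; k=2: 28160+0+40·32·75=124160 → min 118800 | A_2..A_4: k=2: 0+103200+22·32·43=133472; k=3: 52800+0+22·75·43=123750 → min 123750.
Top-level splits: k=1: (A_1..A_1)·(A_2..A_4) → 0+123750+40·22·43 = 161590; k=2: (A_1..A_2)·(A_3..A_4) → 28160+103200+40·32·43 = 186400; k=3: (A_1..A_3)·(A_4..A_4) → 118800+0+40·75·43 = 247800.
Best split is after A_1, i.e. k = 1.

1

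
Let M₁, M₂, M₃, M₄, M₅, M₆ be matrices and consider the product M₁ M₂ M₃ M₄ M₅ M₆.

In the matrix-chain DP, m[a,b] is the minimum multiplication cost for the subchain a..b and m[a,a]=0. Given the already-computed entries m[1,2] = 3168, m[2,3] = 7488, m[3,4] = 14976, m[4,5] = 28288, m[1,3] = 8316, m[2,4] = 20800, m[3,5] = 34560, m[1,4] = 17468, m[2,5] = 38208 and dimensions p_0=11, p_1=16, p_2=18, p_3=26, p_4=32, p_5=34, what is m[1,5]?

m[1,5] = min over k∈[1,4] of m[1,k]+m[k+1,5]+p_{0}·p_k·p_{5}.
k=1: 0 + 38208 + 11·16·34 = 44192; k=2: 3168 + 34560 + 11·18·34 = 44460; k=3: 8316 + 28288 + 11·26·34 = 46328; k=4: 17468 + 0 + 11·32·34 = 29436.
Minimum: 29436 at k=4.

29436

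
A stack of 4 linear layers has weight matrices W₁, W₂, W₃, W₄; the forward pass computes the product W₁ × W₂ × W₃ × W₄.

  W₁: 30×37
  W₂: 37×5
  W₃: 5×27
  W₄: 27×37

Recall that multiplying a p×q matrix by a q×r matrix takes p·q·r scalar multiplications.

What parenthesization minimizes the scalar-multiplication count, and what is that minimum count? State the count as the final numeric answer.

16095

Adjacent pairs: W₁W₂ = 30·37·5 = 5550; W₂W₃ = 37·5·27 = 4995; W₃W₄ = 5·27·37 = 4995.
Length 3: W₁..W₃: k=1: 0+4995+30·37·27=34965; k=2: 5550+0+30·5·27=9600 → min 9600 | W₂..W₄: k=2: 0+4995+37·5·37=11840; k=3: 4995+0+37·27·37=41958 → min 11840.
Length 4: W₁..W₄: k=1: 0+11840+30·37·37=52910; k=2: 5550+4995+30·5·37=16095; k=3: 9600+0+30·27·37=39570 → min 16095.
Optimal parenthesization: ((W₁ × W₂) × (W₃ × W₄)) with cost 16095.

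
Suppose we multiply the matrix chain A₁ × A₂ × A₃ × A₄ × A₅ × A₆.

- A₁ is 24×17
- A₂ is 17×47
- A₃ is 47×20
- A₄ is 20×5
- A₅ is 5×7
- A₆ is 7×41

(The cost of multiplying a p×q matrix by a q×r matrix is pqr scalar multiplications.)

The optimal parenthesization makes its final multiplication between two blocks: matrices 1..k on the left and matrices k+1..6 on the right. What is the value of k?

4

Adjacent pairs: A₁A₂ = 24·17·47 = 19176; A₂A₃ = 17·47·20 = 15980; A₃A₄ = 47·20·5 = 4700; A₄A₅ = 20·5·7 = 700; A₅A₆ = 5·7·41 = 1435.
Length 3: A₁..A₃: k=1: 0+15980+24·17·20=24140; k=2: 19176+0+24·47·20=41736 → min 24140 | A₂..A₄: k=2: 0+4700+17·47·5=8695; k=3: 15980+0+17·20·5=17680 → min 8695 | A₃..A₅: k=3: 0+700+47·20·7=7280; k=4: 4700+0+47·5·7=6345 → min 6345 | A₄..A₆: k=4: 0+1435+20·5·41=5535; k=5: 700+0+20·7·41=6440 → min 5535.
Length 4: A₁..A₄: k=1: 0+8695+24·17·5=10735; k=2: 19176+4700+24·47·5=29516; k=3: 24140+0+24·20·5=26540 → min 10735 | A₂..A₅: k=2: 0+6345+17·47·7=11938; k=3: 15980+700+17·20·7=19060; k=4: 8695+0+17·5·7=9290 → min 9290 | A₃..A₆: k=3: 0+5535+47·20·41=44075; k=4: 4700+1435+47·5·41=15770; k=5: 6345+0+47·7·41=19834 → min 15770.
Length 5: A₁..A₅: k=1: 0+9290+24·17·7=12146; k=2: 19176+6345+24·47·7=33417; k=3: 24140+700+24·20·7=28200; k=4: 10735+0+24·5·7=11575 → min 11575 | A₂..A₆: k=2: 0+15770+17·47·41=48529; k=3: 15980+5535+17·20·41=35455; k=4: 8695+1435+17·5·41=13615; k=5: 9290+0+17·7·41=14169 → min 13615.
Top-level splits: k=1: (A₁..A₁)·(A₂..A₆) → 0+13615+24·17·41 = 30343; k=2: (A₁..A₂)·(A₃..A₆) → 19176+15770+24·47·41 = 81194; k=3: (A₁..A₃)·(A₄..A₆) → 24140+5535+24·20·41 = 49355; k=4: (A₁..A₄)·(A₅..A₆) → 10735+1435+24·5·41 = 17090; k=5: (A₁..A₅)·(A₆..A₆) → 11575+0+24·7·41 = 18463.
Best split is after A₄, i.e. k = 4.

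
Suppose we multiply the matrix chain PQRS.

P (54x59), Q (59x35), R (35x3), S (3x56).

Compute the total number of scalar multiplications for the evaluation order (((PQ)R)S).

126252

(PQ): 54×59 by 59×35 → 54×35, cost 54·59·35 = 111510
((PQ)R): 54×35 by 35×3 → 54×3, cost 54·35·3 = 5670; cumulative 117180
(((PQ)R)S): 54×3 by 3×56 → 54×56, cost 54·3·56 = 9072; cumulative 126252
Total: 126252 scalar multiplications.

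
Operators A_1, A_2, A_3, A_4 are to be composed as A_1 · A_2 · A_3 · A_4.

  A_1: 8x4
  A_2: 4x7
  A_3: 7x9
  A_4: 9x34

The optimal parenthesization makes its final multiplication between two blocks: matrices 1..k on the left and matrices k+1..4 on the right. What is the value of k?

1

Adjacent pairs: A_1A_2 = 8·4·7 = 224; A_2A_3 = 4·7·9 = 252; A_3A_4 = 7·9·34 = 2142.
Length 3: A_1..A_3: k=1: 0+252+8·4·9=540; k=2: 224+0+8·7·9=728 → min 540 | A_2..A_4: k=2: 0+2142+4·7·34=3094; k=3: 252+0+4·9·34=1476 → min 1476.
Top-level splits: k=1: (A_1..A_1)·(A_2..A_4) → 0+1476+8·4·34 = 2564; k=2: (A_1..A_2)·(A_3..A_4) → 224+2142+8·7·34 = 4270; k=3: (A_1..A_3)·(A_4..A_4) → 540+0+8·9·34 = 2988.
Best split is after A_1, i.e. k = 1.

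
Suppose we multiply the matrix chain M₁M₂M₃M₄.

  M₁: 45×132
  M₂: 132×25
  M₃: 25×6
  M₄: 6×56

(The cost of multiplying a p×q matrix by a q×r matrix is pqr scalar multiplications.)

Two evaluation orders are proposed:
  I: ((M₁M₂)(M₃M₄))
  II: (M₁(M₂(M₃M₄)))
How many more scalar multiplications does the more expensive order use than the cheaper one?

Order I = ((M₁M₂)(M₃M₄)): (M₁M₂): 45×132 by 132×25 → 45×25, cost 45·132·25 = 148500; (M₃M₄): 25×6 by 6×56 → 25×56, cost 25·6·56 = 8400; ((M₁M₂)(M₃M₄)): 45×25 by 25×56 → 45×56, cost 45·25·56 = 63000; cumulative 219900. Total 219900.
Order II = (M₁(M₂(M₃M₄))): (M₃M₄): 25×6 by 6×56 → 25×56, cost 25·6·56 = 8400; (M₂(M₃M₄)): 132×25 by 25×56 → 132×56, cost 132·25·56 = 184800; cumulative 193200; (M₁(M₂(M₃M₄))): 45×132 by 132×56 → 45×56, cost 45·132·56 = 332640; cumulative 525840. Total 525840.
Difference: |219900 − 525840| = 305940.

305940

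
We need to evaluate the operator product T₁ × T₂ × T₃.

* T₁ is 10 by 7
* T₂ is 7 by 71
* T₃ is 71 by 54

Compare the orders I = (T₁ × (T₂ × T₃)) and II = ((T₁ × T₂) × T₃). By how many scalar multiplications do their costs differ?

Order I = (T₁ × (T₂ × T₃)): (T₂ × T₃): 7×71 by 71×54 → 7×54, cost 7·71·54 = 26838; (T₁ × (T₂ × T₃)): 10×7 by 7×54 → 10×54, cost 10·7·54 = 3780; cumulative 30618. Total 30618.
Order II = ((T₁ × T₂) × T₃): (T₁ × T₂): 10×7 by 7×71 → 10×71, cost 10·7·71 = 4970; ((T₁ × T₂) × T₃): 10×71 by 71×54 → 10×54, cost 10·71·54 = 38340; cumulative 43310. Total 43310.
Difference: |30618 − 43310| = 12692.

12692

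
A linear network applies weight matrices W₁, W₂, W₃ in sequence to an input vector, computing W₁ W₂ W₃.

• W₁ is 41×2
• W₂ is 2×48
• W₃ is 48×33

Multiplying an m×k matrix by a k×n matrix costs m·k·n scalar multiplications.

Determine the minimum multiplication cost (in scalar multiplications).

5874

Order (W₁ (W₂ W₃)): (W₂ W₃): 2×48 by 48×33 → 2×33, cost 2·48·33 = 3168; (W₁ (W₂ W₃)): 41×2 by 2×33 → 41×33, cost 41·2·33 = 2706; cumulative 5874. Total 5874.
Order ((W₁ W₂) W₃): (W₁ W₂): 41×2 by 2×48 → 41×48, cost 41·2·48 = 3936; ((W₁ W₂) W₃): 41×48 by 48×33 → 41×33, cost 41·48·33 = 64944; cumulative 68880. Total 68880.
Minimum: 5874.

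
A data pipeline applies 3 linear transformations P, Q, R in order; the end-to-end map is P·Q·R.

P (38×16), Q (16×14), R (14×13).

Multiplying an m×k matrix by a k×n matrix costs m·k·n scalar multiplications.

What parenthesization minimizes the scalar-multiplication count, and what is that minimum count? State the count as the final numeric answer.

(P·(Q·R)): cost 10816.
((P·Q)·R): cost 15428.
Optimal: (P·(Q·R)) with cost 10816.

10816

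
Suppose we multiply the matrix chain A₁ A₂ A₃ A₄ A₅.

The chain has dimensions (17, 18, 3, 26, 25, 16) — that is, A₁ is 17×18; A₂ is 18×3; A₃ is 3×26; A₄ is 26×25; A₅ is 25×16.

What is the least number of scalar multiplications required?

4884

Adjacent pairs: A₁A₂ = 17·18·3 = 918; A₂A₃ = 18·3·26 = 1404; A₃A₄ = 3·26·25 = 1950; A₄A₅ = 26·25·16 = 10400.
Length 3: A₁..A₃: k=1: 0+1404+17·18·26=9360; k=2: 918+0+17·3·26=2244 → min 2244 | A₂..A₄: k=2: 0+1950+18·3·25=3300; k=3: 1404+0+18·26·25=13104 → min 3300 | A₃..A₅: k=3: 0+10400+3·26·16=11648; k=4: 1950+0+3·25·16=3150 → min 3150.
Length 4: A₁..A₄: k=1: 0+3300+17·18·25=10950; k=2: 918+1950+17·3·25=4143; k=3: 2244+0+17·26·25=13294 → min 4143 | A₂..A₅: k=2: 0+3150+18·3·16=4014; k=3: 1404+10400+18·26·16=19292; k=4: 3300+0+18·25·16=10500 → min 4014.
Length 5: A₁..A₅: k=1: 0+4014+17·18·16=8910; k=2: 918+3150+17·3·16=4884; k=3: 2244+10400+17·26·16=19716; k=4: 4143+0+17·25·16=10943 → min 4884.
Optimal order: ((A₁ A₂) ((A₃ A₄) A₅)) with cost 4884.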